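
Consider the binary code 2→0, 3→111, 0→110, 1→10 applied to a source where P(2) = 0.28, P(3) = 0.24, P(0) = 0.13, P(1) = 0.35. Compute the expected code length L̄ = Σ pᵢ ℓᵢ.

L̄ = Σ pᵢ·ℓᵢ = 0.28·1 + 0.24·3 + 0.13·3 + 0.35·2 = 2.09 bits/symbol.

2.09 bits/symbol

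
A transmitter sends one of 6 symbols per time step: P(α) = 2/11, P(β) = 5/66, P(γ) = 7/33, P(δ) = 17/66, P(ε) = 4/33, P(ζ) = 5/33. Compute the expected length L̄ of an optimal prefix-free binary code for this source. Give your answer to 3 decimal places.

2.530 bits/symbol

Repeatedly combine the two least-probable nodes; the expected code length is the sum of the merged weights.
merge 5/66 + 4/33 → 13/66
merge 5/33 + 2/11 → 1/3
merge 13/66 + 7/33 → 9/22
merge 17/66 + 1/3 → 13/22
merge 9/22 + 13/22 → 1
L = 13/66 + 1/3 + 9/22 + 13/22 + 1 = 167/66 ≈ 2.530 bits/symbol.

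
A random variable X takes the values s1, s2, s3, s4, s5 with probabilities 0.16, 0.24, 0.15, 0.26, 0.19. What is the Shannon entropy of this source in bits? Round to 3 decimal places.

H = −Σ pᵢ log₂ pᵢ.
−0.16·log₂(0.16) = 0.4230
−0.24·log₂(0.24) = 0.4941
−0.15·log₂(0.15) = 0.4105
−0.26·log₂(0.26) = 0.5053
−0.19·log₂(0.19) = 0.4552
Sum ≈ 2.2882 → 2.288 bits.

2.288 bits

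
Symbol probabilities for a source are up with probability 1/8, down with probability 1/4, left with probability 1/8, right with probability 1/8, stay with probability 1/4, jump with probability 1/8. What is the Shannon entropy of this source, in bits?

Each probability is a power of 1/2, so log₂(1/p) is an integer.
H = Σ p·log₂(1/p) = 1/8·3 + 1/4·2 + 1/8·3 + 1/8·3 + 1/4·2 + 1/8·3 = 2.5 bits.

2.5 bits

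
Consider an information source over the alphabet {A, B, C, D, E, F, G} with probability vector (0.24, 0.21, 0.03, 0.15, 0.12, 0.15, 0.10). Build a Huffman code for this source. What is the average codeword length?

2.68 bits/symbol

Repeatedly combine the two least-probable nodes; the expected code length is the sum of the merged weights.
merge 3/100 + 1/10 → 13/100
merge 3/25 + 13/100 → 1/4
merge 3/20 + 3/20 → 3/10
merge 21/100 + 6/25 → 9/20
merge 1/4 + 3/10 → 11/20
merge 9/20 + 11/20 → 1
L = 13/100 + 1/4 + 3/10 + 9/20 + 11/20 + 1 = 67/25 = 2.68 bits/symbol.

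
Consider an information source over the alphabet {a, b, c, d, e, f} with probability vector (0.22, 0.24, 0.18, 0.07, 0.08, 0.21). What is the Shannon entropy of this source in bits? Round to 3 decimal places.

H = −Σ pᵢ log₂ pᵢ.
−0.22·log₂(0.22) = 0.4806
−0.24·log₂(0.24) = 0.4941
−0.18·log₂(0.18) = 0.4453
−0.07·log₂(0.07) = 0.2686
−0.08·log₂(0.08) = 0.2915
−0.21·log₂(0.21) = 0.4728
Sum ≈ 2.4529 → 2.453 bits.

2.453 bits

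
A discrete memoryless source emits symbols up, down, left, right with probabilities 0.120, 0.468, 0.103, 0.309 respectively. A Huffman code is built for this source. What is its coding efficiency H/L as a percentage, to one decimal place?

99.2%

Entropy H = −Σ p log₂ p ≈ 1.7410 bits.
Huffman merges: 103/1000+3/25→223/1000; 223/1000+309/1000→133/250; 117/250+133/250→1. L = 351/200 ≈ 1.7550.
Efficiency = H/L = 1.7410/1.7550 = 99.2%.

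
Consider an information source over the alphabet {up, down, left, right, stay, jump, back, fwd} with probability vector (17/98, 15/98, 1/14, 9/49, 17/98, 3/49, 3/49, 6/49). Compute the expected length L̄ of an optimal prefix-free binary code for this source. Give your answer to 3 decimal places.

2.939 bits/symbol

Repeatedly combine the two least-probable nodes; the expected code length is the sum of the merged weights.
merge 3/49 + 3/49 → 6/49
merge 1/14 + 6/49 → 19/98
merge 6/49 + 15/98 → 27/98
merge 17/98 + 17/98 → 17/49
merge 9/49 + 19/98 → 37/98
merge 27/98 + 17/49 → 61/98
merge 37/98 + 61/98 → 1
L = 6/49 + 19/98 + 27/98 + 17/49 + 37/98 + 61/98 + 1 = 144/49 ≈ 2.939 bits/symbol.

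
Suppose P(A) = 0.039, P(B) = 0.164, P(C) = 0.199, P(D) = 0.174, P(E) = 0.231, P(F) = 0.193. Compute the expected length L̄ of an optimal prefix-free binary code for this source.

Repeatedly combine the two least-probable nodes; the expected code length is the sum of the merged weights.
merge 39/1000 + 41/250 → 203/1000
merge 87/500 + 193/1000 → 367/1000
merge 199/1000 + 203/1000 → 201/500
merge 231/1000 + 367/1000 → 299/500
merge 201/500 + 299/500 → 1
L = 203/1000 + 367/1000 + 201/500 + 299/500 + 1 = 257/100 = 2.57 bits/symbol.

2.57 bits/symbol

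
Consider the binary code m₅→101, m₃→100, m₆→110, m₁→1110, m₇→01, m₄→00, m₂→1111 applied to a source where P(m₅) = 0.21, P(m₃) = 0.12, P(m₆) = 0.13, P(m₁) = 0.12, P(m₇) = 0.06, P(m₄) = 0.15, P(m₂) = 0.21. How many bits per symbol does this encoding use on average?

L̄ = Σ pᵢ·ℓᵢ = 0.21·3 + 0.12·3 + 0.13·3 + 0.12·4 + 0.06·2 + 0.15·2 + 0.21·4 = 3.12 bits/symbol.

3.12 bits/symbol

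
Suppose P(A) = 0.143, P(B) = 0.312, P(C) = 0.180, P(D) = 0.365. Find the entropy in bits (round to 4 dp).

H = −Σ pᵢ log₂ pᵢ.
−0.143·log₂(0.143) = 0.4012
−0.312·log₂(0.312) = 0.5243
−0.180·log₂(0.180) = 0.4453
−0.365·log₂(0.365) = 0.5307
Sum ≈ 1.9016 → 1.9016 bits.

1.9016 bits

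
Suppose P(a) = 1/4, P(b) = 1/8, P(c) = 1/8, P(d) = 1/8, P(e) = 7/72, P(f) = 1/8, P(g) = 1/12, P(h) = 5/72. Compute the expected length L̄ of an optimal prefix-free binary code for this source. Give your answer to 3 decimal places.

2.903 bits/symbol

Repeatedly combine the two least-probable nodes; the expected code length is the sum of the merged weights.
merge 5/72 + 1/12 → 11/72
merge 7/72 + 1/8 → 2/9
merge 1/8 + 1/8 → 1/4
merge 1/8 + 11/72 → 5/18
merge 2/9 + 1/4 → 17/36
merge 1/4 + 5/18 → 19/36
merge 17/36 + 19/36 → 1
L = 11/72 + 2/9 + 1/4 + 5/18 + 17/36 + 19/36 + 1 = 209/72 ≈ 2.903 bits/symbol.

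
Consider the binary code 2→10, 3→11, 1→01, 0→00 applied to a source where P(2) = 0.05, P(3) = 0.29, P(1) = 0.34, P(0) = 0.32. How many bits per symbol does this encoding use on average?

L̄ = Σ pᵢ·ℓᵢ = 0.05·2 + 0.29·2 + 0.34·2 + 0.32·2 = 2 bits/symbol.

2 bits/symbol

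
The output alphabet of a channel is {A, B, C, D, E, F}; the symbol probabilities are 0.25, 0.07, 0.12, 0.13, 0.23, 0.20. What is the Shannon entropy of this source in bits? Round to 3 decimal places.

2.470 bits

H = −Σ pᵢ log₂ pᵢ.
−0.25·log₂(0.25) = 0.5000
−0.07·log₂(0.07) = 0.2686
−0.12·log₂(0.12) = 0.3671
−0.13·log₂(0.13) = 0.3826
−0.23·log₂(0.23) = 0.4877
−0.20·log₂(0.20) = 0.4644
Sum ≈ 2.4703 → 2.470 bits.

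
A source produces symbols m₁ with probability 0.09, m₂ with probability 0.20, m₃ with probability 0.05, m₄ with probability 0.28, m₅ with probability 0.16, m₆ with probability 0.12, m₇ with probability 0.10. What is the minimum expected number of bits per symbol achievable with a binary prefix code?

2.66 bits/symbol

Repeatedly combine the two least-probable nodes; the expected code length is the sum of the merged weights.
merge 1/20 + 9/100 → 7/50
merge 1/10 + 3/25 → 11/50
merge 7/50 + 4/25 → 3/10
merge 1/5 + 11/50 → 21/50
merge 7/25 + 3/10 → 29/50
merge 21/50 + 29/50 → 1
L = 7/50 + 11/50 + 3/10 + 21/50 + 29/50 + 1 = 133/50 = 2.66 bits/symbol.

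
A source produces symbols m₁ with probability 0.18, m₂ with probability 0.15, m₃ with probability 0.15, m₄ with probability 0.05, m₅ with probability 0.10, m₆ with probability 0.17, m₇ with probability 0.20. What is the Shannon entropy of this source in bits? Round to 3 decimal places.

H = −Σ pᵢ log₂ pᵢ.
−0.18·log₂(0.18) = 0.4453
−0.15·log₂(0.15) = 0.4105
−0.15·log₂(0.15) = 0.4105
−0.05·log₂(0.05) = 0.2161
−0.10·log₂(0.10) = 0.3322
−0.17·log₂(0.17) = 0.4346
−0.20·log₂(0.20) = 0.4644
Sum ≈ 2.7137 → 2.714 bits.

2.714 bits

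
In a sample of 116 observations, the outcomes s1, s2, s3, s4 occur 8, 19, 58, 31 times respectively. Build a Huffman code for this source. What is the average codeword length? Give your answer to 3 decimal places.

Probabilities are the counts divided by 116.
Repeatedly combine the two least-probable nodes; the expected code length is the sum of the merged weights.
merge 2/29 + 19/116 → 27/116
merge 27/116 + 31/116 → 1/2
merge 1/2 + 1/2 → 1
L = 27/116 + 1/2 + 1 = 201/116 ≈ 1.733 bits/symbol.

1.733 bits/symbol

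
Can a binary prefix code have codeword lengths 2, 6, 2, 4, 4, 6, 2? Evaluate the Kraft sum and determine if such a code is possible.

0.90625; yes

With common denominator 2^6 = 64: Σ 2^(−ℓᵢ) = 16/64 + 1/64 + 16/64 + 4/64 + 4/64 + 1/64 + 16/64 = 58/64 = 0.90625.
Kraft's inequality requires Σ ≤ 1; here Σ = 0.90625 ≤ 1, so such a prefix code exists.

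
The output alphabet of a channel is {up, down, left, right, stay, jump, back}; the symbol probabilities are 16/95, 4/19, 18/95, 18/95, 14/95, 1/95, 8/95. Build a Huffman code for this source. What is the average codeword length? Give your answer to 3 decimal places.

2.695 bits/symbol

Repeatedly combine the two least-probable nodes; the expected code length is the sum of the merged weights.
merge 1/95 + 8/95 → 9/95
merge 9/95 + 14/95 → 23/95
merge 16/95 + 18/95 → 34/95
merge 18/95 + 4/19 → 2/5
merge 23/95 + 34/95 → 3/5
merge 2/5 + 3/5 → 1
L = 9/95 + 23/95 + 34/95 + 2/5 + 3/5 + 1 = 256/95 ≈ 2.695 bits/symbol.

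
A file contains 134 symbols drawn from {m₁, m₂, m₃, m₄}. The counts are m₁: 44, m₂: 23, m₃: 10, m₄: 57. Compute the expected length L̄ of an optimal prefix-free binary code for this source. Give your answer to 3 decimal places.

1.821 bits/symbol

Probabilities are the counts divided by 134.
Repeatedly combine the two least-probable nodes; the expected code length is the sum of the merged weights.
merge 5/67 + 23/134 → 33/134
merge 33/134 + 22/67 → 77/134
merge 57/134 + 77/134 → 1
L = 33/134 + 77/134 + 1 = 122/67 ≈ 1.821 bits/symbol.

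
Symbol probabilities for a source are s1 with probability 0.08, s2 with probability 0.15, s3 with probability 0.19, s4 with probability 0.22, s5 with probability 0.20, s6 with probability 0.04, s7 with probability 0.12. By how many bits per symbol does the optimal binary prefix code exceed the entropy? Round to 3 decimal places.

Entropy H = −Σ p log₂ p ≈ 2.6551 bits.
Huffman merges: 1/25+2/25→3/25; 3/25+3/25→6/25; 3/20+19/100→17/50; 1/5+11/50→21/50; 6/25+17/50→29/50; 21/50+29/50→1. L = 27/10 ≈ 2.7000.
L − H = 2.7000 − 2.6551 = 0.045 bits.

0.045 bits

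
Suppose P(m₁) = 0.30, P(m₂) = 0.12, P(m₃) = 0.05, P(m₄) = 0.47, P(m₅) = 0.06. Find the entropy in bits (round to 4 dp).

1.8597 bits

H = −Σ pᵢ log₂ pᵢ.
−0.30·log₂(0.30) = 0.5211
−0.12·log₂(0.12) = 0.3671
−0.05·log₂(0.05) = 0.2161
−0.47·log₂(0.47) = 0.5120
−0.06·log₂(0.06) = 0.2435
Sum ≈ 1.8597 → 1.8597 bits.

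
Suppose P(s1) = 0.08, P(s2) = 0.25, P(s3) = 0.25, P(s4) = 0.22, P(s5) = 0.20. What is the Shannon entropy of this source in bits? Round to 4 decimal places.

2.2365 bits

H = −Σ pᵢ log₂ pᵢ.
−0.08·log₂(0.08) = 0.2915
−0.25·log₂(0.25) = 0.5000
−0.25·log₂(0.25) = 0.5000
−0.22·log₂(0.22) = 0.4806
−0.20·log₂(0.20) = 0.4644
Sum ≈ 2.2365 → 2.2365 bits.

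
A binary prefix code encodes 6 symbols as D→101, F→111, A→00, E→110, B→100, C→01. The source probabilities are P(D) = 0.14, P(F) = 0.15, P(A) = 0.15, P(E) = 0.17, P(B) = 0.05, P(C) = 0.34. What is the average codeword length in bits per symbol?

2.51 bits/symbol

L̄ = Σ pᵢ·ℓᵢ = 0.14·3 + 0.15·3 + 0.15·2 + 0.17·3 + 0.05·3 + 0.34·2 = 2.51 bits/symbol.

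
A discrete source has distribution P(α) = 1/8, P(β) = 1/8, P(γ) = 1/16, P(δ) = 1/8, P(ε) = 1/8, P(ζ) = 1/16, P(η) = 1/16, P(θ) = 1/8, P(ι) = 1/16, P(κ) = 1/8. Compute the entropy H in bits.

3.25 bits

Each probability is a power of 1/2, so log₂(1/p) is an integer.
H = Σ p·log₂(1/p) = 1/8·3 + 1/8·3 + 1/16·4 + 1/8·3 + 1/8·3 + 1/16·4 + 1/16·4 + 1/8·3 + 1/16·4 + 1/8·3 = 3.25 bits.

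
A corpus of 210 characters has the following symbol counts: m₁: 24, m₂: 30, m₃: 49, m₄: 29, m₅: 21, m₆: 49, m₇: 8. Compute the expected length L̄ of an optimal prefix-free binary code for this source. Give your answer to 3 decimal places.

2.671 bits/symbol

Probabilities are the counts divided by 210.
Repeatedly combine the two least-probable nodes; the expected code length is the sum of the merged weights.
merge 4/105 + 1/10 → 29/210
merge 4/35 + 29/210 → 53/210
merge 29/210 + 1/7 → 59/210
merge 7/30 + 7/30 → 7/15
merge 53/210 + 59/210 → 8/15
merge 7/15 + 8/15 → 1
L = 29/210 + 53/210 + 59/210 + 7/15 + 8/15 + 1 = 187/70 ≈ 2.671 bits/symbol.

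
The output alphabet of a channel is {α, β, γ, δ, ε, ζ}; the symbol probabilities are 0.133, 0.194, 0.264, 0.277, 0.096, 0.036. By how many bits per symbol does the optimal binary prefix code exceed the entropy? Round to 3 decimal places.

0.033 bits

Entropy H = −Σ p log₂ p ≈ 2.3635 bits.
Huffman merges: 9/250+12/125→33/250; 33/250+133/1000→53/200; 97/500+33/125→229/500; 53/200+277/1000→271/500; 229/500+271/500→1. L = 2397/1000 ≈ 2.3970.
L − H = 2.3970 − 2.3635 = 0.033 bits.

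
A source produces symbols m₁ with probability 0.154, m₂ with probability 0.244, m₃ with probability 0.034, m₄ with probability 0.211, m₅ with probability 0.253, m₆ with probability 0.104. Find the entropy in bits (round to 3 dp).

2.393 bits

H = −Σ pᵢ log₂ pᵢ.
−0.154·log₂(0.154) = 0.4156
−0.244·log₂(0.244) = 0.4966
−0.034·log₂(0.034) = 0.1659
−0.211·log₂(0.211) = 0.4736
−0.253·log₂(0.253) = 0.5016
−0.104·log₂(0.104) = 0.3396
Sum ≈ 2.3929 → 2.393 bits.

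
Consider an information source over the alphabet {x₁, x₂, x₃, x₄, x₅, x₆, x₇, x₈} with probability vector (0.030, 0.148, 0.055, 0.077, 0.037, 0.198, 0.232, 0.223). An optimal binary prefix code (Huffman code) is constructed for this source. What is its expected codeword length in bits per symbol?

2.734 bits/symbol

Repeatedly combine the two least-probable nodes; the expected code length is the sum of the merged weights.
merge 3/100 + 37/1000 → 67/1000
merge 11/200 + 67/1000 → 61/500
merge 77/1000 + 61/500 → 199/1000
merge 37/250 + 99/500 → 173/500
merge 199/1000 + 223/1000 → 211/500
merge 29/125 + 173/500 → 289/500
merge 211/500 + 289/500 → 1
L = 67/1000 + 61/500 + 199/1000 + 173/500 + 211/500 + 289/500 + 1 = 1367/500 = 2.734 bits/symbol.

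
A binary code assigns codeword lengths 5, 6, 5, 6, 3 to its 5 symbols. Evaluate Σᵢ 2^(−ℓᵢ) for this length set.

With common denominator 2^6 = 64: Σ 2^(−ℓᵢ) = 2/64 + 1/64 + 2/64 + 1/64 + 8/64 = 14/64 = 0.21875.

0.21875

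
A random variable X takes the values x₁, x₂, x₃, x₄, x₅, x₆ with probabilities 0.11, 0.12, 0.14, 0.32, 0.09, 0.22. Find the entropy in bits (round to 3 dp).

2.434 bits

H = −Σ pᵢ log₂ pᵢ.
−0.11·log₂(0.11) = 0.3503
−0.12·log₂(0.12) = 0.3671
−0.14·log₂(0.14) = 0.3971
−0.32·log₂(0.32) = 0.5260
−0.09·log₂(0.09) = 0.3127
−0.22·log₂(0.22) = 0.4806
Sum ≈ 2.4337 → 2.434 bits.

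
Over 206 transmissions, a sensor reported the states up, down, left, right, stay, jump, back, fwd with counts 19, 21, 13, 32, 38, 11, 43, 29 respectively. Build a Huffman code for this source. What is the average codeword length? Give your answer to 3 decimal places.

2.908 bits/symbol

Probabilities are the counts divided by 206.
Repeatedly combine the two least-probable nodes; the expected code length is the sum of the merged weights.
merge 11/206 + 13/206 → 12/103
merge 19/206 + 21/206 → 20/103
merge 12/103 + 29/206 → 53/206
merge 16/103 + 19/103 → 35/103
merge 20/103 + 43/206 → 83/206
merge 53/206 + 35/103 → 123/206
merge 83/206 + 123/206 → 1
L = 12/103 + 20/103 + 53/206 + 35/103 + 83/206 + 123/206 + 1 = 599/206 ≈ 2.908 bits/symbol.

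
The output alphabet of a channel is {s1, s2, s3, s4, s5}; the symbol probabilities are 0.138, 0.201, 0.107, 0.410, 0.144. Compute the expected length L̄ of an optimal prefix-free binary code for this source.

Repeatedly combine the two least-probable nodes; the expected code length is the sum of the merged weights.
merge 107/1000 + 69/500 → 49/200
merge 18/125 + 201/1000 → 69/200
merge 49/200 + 69/200 → 59/100
merge 41/100 + 59/100 → 1
L = 49/200 + 69/200 + 59/100 + 1 = 109/50 = 2.18 bits/symbol.

2.18 bits/symbol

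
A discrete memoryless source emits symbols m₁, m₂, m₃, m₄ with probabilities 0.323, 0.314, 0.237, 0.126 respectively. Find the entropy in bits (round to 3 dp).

H = −Σ pᵢ log₂ pᵢ.
−0.323·log₂(0.323) = 0.5266
−0.314·log₂(0.314) = 0.5247
−0.237·log₂(0.237) = 0.4923
−0.126·log₂(0.126) = 0.3766
Sum ≈ 1.9202 → 1.920 bits.

1.920 bits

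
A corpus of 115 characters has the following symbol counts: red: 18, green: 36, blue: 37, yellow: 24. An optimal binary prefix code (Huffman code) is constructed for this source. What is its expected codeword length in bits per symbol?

2 bits/symbol

Probabilities are the counts divided by 115.
Repeatedly combine the two least-probable nodes; the expected code length is the sum of the merged weights.
merge 18/115 + 24/115 → 42/115
merge 36/115 + 37/115 → 73/115
merge 42/115 + 73/115 → 1
L = 42/115 + 73/115 + 1 = 2 bits/symbol.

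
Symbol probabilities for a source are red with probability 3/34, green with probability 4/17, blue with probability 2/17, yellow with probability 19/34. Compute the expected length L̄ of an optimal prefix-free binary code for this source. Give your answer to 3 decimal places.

1.647 bits/symbol

Repeatedly combine the two least-probable nodes; the expected code length is the sum of the merged weights.
merge 3/34 + 2/17 → 7/34
merge 7/34 + 4/17 → 15/34
merge 15/34 + 19/34 → 1
L = 7/34 + 15/34 + 1 = 28/17 ≈ 1.647 bits/symbol.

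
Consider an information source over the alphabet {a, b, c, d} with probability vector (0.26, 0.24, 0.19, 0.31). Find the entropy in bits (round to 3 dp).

H = −Σ pᵢ log₂ pᵢ.
−0.26·log₂(0.26) = 0.5053
−0.24·log₂(0.24) = 0.4941
−0.19·log₂(0.19) = 0.4552
−0.31·log₂(0.31) = 0.5238
Sum ≈ 1.9784 → 1.978 bits.

1.978 bits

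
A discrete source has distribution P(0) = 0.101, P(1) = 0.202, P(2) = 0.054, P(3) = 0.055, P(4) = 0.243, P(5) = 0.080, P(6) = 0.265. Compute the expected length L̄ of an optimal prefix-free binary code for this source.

2.58 bits/symbol

Repeatedly combine the two least-probable nodes; the expected code length is the sum of the merged weights.
merge 27/500 + 11/200 → 109/1000
merge 2/25 + 101/1000 → 181/1000
merge 109/1000 + 181/1000 → 29/100
merge 101/500 + 243/1000 → 89/200
merge 53/200 + 29/100 → 111/200
merge 89/200 + 111/200 → 1
L = 109/1000 + 181/1000 + 29/100 + 89/200 + 111/200 + 1 = 129/50 = 2.58 bits/symbol.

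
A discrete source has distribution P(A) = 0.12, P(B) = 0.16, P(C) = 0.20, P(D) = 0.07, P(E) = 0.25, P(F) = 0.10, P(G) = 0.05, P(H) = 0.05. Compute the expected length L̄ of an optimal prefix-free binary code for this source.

2.82 bits/symbol

Repeatedly combine the two least-probable nodes; the expected code length is the sum of the merged weights.
merge 1/20 + 1/20 → 1/10
merge 7/100 + 1/10 → 17/100
merge 1/10 + 3/25 → 11/50
merge 4/25 + 17/100 → 33/100
merge 1/5 + 11/50 → 21/50
merge 1/4 + 33/100 → 29/50
merge 21/50 + 29/50 → 1
L = 1/10 + 17/100 + 11/50 + 33/100 + 21/50 + 29/50 + 1 = 141/50 = 2.82 bits/symbol.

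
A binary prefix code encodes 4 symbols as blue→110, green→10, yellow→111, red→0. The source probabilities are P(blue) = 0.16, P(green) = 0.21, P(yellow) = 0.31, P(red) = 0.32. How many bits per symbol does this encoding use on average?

L̄ = Σ pᵢ·ℓᵢ = 0.16·3 + 0.21·2 + 0.31·3 + 0.32·1 = 2.15 bits/symbol.

2.15 bits/symbol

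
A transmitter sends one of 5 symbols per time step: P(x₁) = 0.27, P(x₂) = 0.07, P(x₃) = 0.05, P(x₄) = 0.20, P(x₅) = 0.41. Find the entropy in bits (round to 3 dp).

H = −Σ pᵢ log₂ pᵢ.
−0.27·log₂(0.27) = 0.5100
−0.07·log₂(0.07) = 0.2686
−0.05·log₂(0.05) = 0.2161
−0.20·log₂(0.20) = 0.4644
−0.41·log₂(0.41) = 0.5274
Sum ≈ 1.9864 → 1.986 bits.

1.986 bits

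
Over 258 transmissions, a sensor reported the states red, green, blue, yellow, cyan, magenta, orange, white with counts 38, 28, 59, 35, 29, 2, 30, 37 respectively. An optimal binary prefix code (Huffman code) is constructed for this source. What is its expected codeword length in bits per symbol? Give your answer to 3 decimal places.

Probabilities are the counts divided by 258.
Repeatedly combine the two least-probable nodes; the expected code length is the sum of the merged weights.
merge 1/129 + 14/129 → 5/43
merge 29/258 + 5/43 → 59/258
merge 5/43 + 35/258 → 65/258
merge 37/258 + 19/129 → 25/86
merge 59/258 + 59/258 → 59/129
merge 65/258 + 25/86 → 70/129
merge 59/129 + 70/129 → 1
L = 5/43 + 59/258 + 65/258 + 25/86 + 59/129 + 70/129 + 1 = 745/258 ≈ 2.888 bits/symbol.

2.888 bits/symbol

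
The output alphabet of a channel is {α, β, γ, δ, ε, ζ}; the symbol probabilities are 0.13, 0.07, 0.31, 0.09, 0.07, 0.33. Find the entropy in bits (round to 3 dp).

H = −Σ pᵢ log₂ pᵢ.
−0.13·log₂(0.13) = 0.3826
−0.07·log₂(0.07) = 0.2686
−0.31·log₂(0.31) = 0.5238
−0.09·log₂(0.09) = 0.3127
−0.07·log₂(0.07) = 0.2686
−0.33·log₂(0.33) = 0.5278
Sum ≈ 2.2840 → 2.284 bits.

2.284 bits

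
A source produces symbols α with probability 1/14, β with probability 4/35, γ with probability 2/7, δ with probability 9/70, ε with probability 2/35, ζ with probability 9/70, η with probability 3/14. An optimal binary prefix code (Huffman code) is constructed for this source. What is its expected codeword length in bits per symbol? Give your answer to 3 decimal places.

Repeatedly combine the two least-probable nodes; the expected code length is the sum of the merged weights.
merge 2/35 + 1/14 → 9/70
merge 4/35 + 9/70 → 17/70
merge 9/70 + 9/70 → 9/35
merge 3/14 + 17/70 → 16/35
merge 9/35 + 2/7 → 19/35
merge 16/35 + 19/35 → 1
L = 9/70 + 17/70 + 9/35 + 16/35 + 19/35 + 1 = 92/35 ≈ 2.629 bits/symbol.

2.629 bits/symbol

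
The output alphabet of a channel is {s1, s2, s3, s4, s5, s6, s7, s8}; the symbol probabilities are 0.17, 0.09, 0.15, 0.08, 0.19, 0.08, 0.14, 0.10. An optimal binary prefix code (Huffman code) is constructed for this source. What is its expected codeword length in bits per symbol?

2.97 bits/symbol

Repeatedly combine the two least-probable nodes; the expected code length is the sum of the merged weights.
merge 2/25 + 2/25 → 4/25
merge 9/100 + 1/10 → 19/100
merge 7/50 + 3/20 → 29/100
merge 4/25 + 17/100 → 33/100
merge 19/100 + 19/100 → 19/50
merge 29/100 + 33/100 → 31/50
merge 19/50 + 31/50 → 1
L = 4/25 + 19/100 + 29/100 + 33/100 + 19/50 + 31/50 + 1 = 297/100 = 2.97 bits/symbol.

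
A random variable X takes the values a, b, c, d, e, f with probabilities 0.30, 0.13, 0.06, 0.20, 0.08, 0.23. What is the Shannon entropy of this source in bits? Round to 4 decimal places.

2.3908 bits

H = −Σ pᵢ log₂ pᵢ.
−0.30·log₂(0.30) = 0.5211
−0.13·log₂(0.13) = 0.3826
−0.06·log₂(0.06) = 0.2435
−0.20·log₂(0.20) = 0.4644
−0.08·log₂(0.08) = 0.2915
−0.23·log₂(0.23) = 0.4877
Sum ≈ 2.3908 → 2.3908 bits.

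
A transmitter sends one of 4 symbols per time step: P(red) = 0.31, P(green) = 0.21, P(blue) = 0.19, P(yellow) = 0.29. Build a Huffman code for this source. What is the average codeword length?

2 bits/symbol

Repeatedly combine the two least-probable nodes; the expected code length is the sum of the merged weights.
merge 19/100 + 21/100 → 2/5
merge 29/100 + 31/100 → 3/5
merge 2/5 + 3/5 → 1
L = 2/5 + 3/5 + 1 = 2 bits/symbol.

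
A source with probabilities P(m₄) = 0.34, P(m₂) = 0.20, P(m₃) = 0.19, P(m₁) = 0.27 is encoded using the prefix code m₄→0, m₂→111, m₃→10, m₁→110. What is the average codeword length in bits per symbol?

2.13 bits/symbol

L̄ = Σ pᵢ·ℓᵢ = 0.34·1 + 0.20·3 + 0.19·2 + 0.27·3 = 2.13 bits/symbol.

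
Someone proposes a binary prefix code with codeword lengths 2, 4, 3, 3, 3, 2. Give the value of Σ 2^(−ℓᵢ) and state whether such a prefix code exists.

0.9375; yes

With common denominator 2^4 = 16: Σ 2^(−ℓᵢ) = 4/16 + 1/16 + 2/16 + 2/16 + 2/16 + 4/16 = 15/16 = 0.9375.
Kraft's inequality requires Σ ≤ 1; here Σ = 0.9375 ≤ 1, so such a prefix code exists.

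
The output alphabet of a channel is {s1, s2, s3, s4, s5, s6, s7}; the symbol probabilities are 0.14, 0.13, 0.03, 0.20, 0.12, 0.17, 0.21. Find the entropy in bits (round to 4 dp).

H = −Σ pᵢ log₂ pᵢ.
−0.14·log₂(0.14) = 0.3971
−0.13·log₂(0.13) = 0.3826
−0.03·log₂(0.03) = 0.1518
−0.20·log₂(0.20) = 0.4644
−0.12·log₂(0.12) = 0.3671
−0.17·log₂(0.17) = 0.4346
−0.21·log₂(0.21) = 0.4728
Sum ≈ 2.6704 → 2.6704 bits.

2.6704 bits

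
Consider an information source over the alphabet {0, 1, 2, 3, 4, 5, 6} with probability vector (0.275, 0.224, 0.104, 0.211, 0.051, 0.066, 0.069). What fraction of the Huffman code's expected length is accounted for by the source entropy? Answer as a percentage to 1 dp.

98.9%

Entropy H = −Σ p log₂ p ≈ 2.5528 bits.
Huffman merges: 51/1000+33/500→117/1000; 69/1000+13/125→173/1000; 117/1000+173/1000→29/100; 211/1000+28/125→87/200; 11/40+29/100→113/200; 87/200+113/200→1. L = 129/50 ≈ 2.5800.
Efficiency = H/L = 2.5528/2.5800 = 98.9%.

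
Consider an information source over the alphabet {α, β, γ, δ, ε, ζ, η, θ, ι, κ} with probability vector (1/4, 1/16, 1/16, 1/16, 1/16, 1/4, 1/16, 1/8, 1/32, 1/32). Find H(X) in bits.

Each probability is a power of 1/2, so log₂(1/p) is an integer.
H = Σ p·log₂(1/p) = 1/4·2 + 1/16·4 + 1/16·4 + 1/16·4 + 1/16·4 + 1/4·2 + 1/16·4 + 1/8·3 + 1/32·5 + 1/32·5 = 2.9375 bits.

2.9375 bits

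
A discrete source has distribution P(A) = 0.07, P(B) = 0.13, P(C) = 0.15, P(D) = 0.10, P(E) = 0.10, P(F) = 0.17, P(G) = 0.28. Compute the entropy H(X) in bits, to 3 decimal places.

H = −Σ pᵢ log₂ pᵢ.
−0.07·log₂(0.07) = 0.2686
−0.13·log₂(0.13) = 0.3826
−0.15·log₂(0.15) = 0.4105
−0.10·log₂(0.10) = 0.3322
−0.10·log₂(0.10) = 0.3322
−0.17·log₂(0.17) = 0.4346
−0.28·log₂(0.28) = 0.5142
Sum ≈ 2.6749 → 2.675 bits.

2.675 bits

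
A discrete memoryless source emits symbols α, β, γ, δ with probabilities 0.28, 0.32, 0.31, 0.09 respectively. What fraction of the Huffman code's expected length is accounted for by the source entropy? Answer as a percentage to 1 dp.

93.8%

Entropy H = −Σ p log₂ p ≈ 1.8767 bits.
Huffman merges: 9/100+7/25→37/100; 31/100+8/25→63/100; 37/100+63/100→1. L = 2 ≈ 2.0000.
Efficiency = H/L = 1.8767/2.0000 = 93.8%.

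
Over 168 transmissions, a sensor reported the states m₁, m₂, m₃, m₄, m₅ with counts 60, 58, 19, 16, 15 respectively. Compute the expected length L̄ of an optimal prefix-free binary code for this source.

2.125 bits/symbol

Probabilities are the counts divided by 168.
Repeatedly combine the two least-probable nodes; the expected code length is the sum of the merged weights.
merge 5/56 + 2/21 → 31/168
merge 19/168 + 31/168 → 25/84
merge 25/84 + 29/84 → 9/14
merge 5/14 + 9/14 → 1
L = 31/168 + 25/84 + 9/14 + 1 = 17/8 = 2.125 bits/symbol.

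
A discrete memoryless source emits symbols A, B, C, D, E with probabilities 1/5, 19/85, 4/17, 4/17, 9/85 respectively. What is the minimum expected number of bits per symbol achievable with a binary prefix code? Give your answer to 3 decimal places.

Repeatedly combine the two least-probable nodes; the expected code length is the sum of the merged weights.
merge 9/85 + 1/5 → 26/85
merge 19/85 + 4/17 → 39/85
merge 4/17 + 26/85 → 46/85
merge 39/85 + 46/85 → 1
L = 26/85 + 39/85 + 46/85 + 1 = 196/85 ≈ 2.306 bits/symbol.

2.306 bits/symbol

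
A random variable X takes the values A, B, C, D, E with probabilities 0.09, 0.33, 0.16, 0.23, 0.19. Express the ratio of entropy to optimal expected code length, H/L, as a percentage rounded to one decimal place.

98.1%

Entropy H = −Σ p log₂ p ≈ 2.2064 bits.
Huffman merges: 9/100+4/25→1/4; 19/100+23/100→21/50; 1/4+33/100→29/50; 21/50+29/50→1. L = 9/4 ≈ 2.2500.
Efficiency = H/L = 2.2064/2.2500 = 98.1%.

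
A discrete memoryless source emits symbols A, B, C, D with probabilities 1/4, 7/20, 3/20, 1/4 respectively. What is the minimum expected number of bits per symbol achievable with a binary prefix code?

Repeatedly combine the two least-probable nodes; the expected code length is the sum of the merged weights.
merge 3/20 + 1/4 → 2/5
merge 1/4 + 7/20 → 3/5
merge 2/5 + 3/5 → 1
L = 2/5 + 3/5 + 1 = 2 bits/symbol.

2 bits/symbol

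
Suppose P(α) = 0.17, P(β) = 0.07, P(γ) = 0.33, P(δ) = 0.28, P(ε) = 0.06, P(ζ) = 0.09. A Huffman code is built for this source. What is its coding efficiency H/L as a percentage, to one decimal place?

97.9%

Entropy H = −Σ p log₂ p ≈ 2.3014 bits.
Huffman merges: 3/50+7/100→13/100; 9/100+13/100→11/50; 17/100+11/50→39/100; 7/25+33/100→61/100; 39/100+61/100→1. L = 47/20 ≈ 2.3500.
Efficiency = H/L = 2.3014/2.3500 = 97.9%.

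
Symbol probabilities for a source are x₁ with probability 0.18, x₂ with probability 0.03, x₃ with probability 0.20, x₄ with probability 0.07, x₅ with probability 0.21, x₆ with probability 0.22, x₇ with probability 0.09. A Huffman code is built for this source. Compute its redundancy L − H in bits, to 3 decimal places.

0.064 bits

Entropy H = −Σ p log₂ p ≈ 2.5961 bits.
Huffman merges: 3/100+7/100→1/10; 9/100+1/10→19/100; 9/50+19/100→37/100; 1/5+21/100→41/100; 11/50+37/100→59/100; 41/100+59/100→1. L = 133/50 ≈ 2.6600.
L − H = 2.6600 − 2.5961 = 0.064 bits.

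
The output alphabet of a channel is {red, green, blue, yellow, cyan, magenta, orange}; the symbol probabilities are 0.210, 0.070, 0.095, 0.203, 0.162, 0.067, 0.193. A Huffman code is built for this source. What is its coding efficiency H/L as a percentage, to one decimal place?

98.2%

Entropy H = −Σ p log₂ p ≈ 2.6757 bits.
Huffman merges: 67/1000+7/100→137/1000; 19/200+137/1000→29/125; 81/500+193/1000→71/200; 203/1000+21/100→413/1000; 29/125+71/200→587/1000; 413/1000+587/1000→1. L = 681/250 ≈ 2.7240.
Efficiency = H/L = 2.6757/2.7240 = 98.2%.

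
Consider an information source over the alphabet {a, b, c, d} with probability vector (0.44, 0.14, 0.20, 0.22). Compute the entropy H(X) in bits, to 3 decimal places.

H = −Σ pᵢ log₂ pᵢ.
−0.44·log₂(0.44) = 0.5211
−0.14·log₂(0.14) = 0.3971
−0.20·log₂(0.20) = 0.4644
−0.22·log₂(0.22) = 0.4806
Sum ≈ 1.8632 → 1.863 bits.

1.863 bits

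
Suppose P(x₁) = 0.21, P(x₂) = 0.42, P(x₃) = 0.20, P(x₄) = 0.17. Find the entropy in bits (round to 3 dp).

1.897 bits

H = −Σ pᵢ log₂ pᵢ.
−0.21·log₂(0.21) = 0.4728
−0.42·log₂(0.42) = 0.5256
−0.20·log₂(0.20) = 0.4644
−0.17·log₂(0.17) = 0.4346
Sum ≈ 1.8974 → 1.897 bits.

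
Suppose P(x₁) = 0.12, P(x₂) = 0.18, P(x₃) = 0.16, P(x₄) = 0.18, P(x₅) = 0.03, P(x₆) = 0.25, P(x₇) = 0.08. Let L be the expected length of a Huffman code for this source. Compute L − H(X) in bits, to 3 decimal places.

0.056 bits

Entropy H = −Σ p log₂ p ≈ 2.6240 bits.
Huffman merges: 3/100+2/25→11/100; 11/100+3/25→23/100; 4/25+9/50→17/50; 9/50+23/100→41/100; 1/4+17/50→59/100; 41/100+59/100→1. L = 67/25 ≈ 2.6800.
L − H = 2.6800 − 2.6240 = 0.056 bits.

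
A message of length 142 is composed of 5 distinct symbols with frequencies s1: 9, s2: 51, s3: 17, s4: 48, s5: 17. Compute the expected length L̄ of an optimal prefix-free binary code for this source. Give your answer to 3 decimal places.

2.127 bits/symbol

Probabilities are the counts divided by 142.
Repeatedly combine the two least-probable nodes; the expected code length is the sum of the merged weights.
merge 9/142 + 17/142 → 13/71
merge 17/142 + 13/71 → 43/142
merge 43/142 + 24/71 → 91/142
merge 51/142 + 91/142 → 1
L = 13/71 + 43/142 + 91/142 + 1 = 151/71 ≈ 2.127 bits/symbol.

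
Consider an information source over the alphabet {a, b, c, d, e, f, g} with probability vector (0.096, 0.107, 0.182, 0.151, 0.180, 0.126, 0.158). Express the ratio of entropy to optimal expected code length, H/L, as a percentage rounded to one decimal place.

Entropy H = −Σ p log₂ p ≈ 2.7712 bits.
Huffman merges: 12/125+107/1000→203/1000; 63/500+151/1000→277/1000; 79/500+9/50→169/500; 91/500+203/1000→77/200; 277/1000+169/500→123/200; 77/200+123/200→1. L = 1409/500 ≈ 2.8180.
Efficiency = H/L = 2.7712/2.8180 = 98.3%.

98.3%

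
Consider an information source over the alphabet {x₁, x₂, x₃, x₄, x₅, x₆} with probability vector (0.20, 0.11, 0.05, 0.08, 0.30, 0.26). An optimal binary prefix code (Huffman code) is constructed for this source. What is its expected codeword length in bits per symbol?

2.37 bits/symbol

Repeatedly combine the two least-probable nodes; the expected code length is the sum of the merged weights.
merge 1/20 + 2/25 → 13/100
merge 11/100 + 13/100 → 6/25
merge 1/5 + 6/25 → 11/25
merge 13/50 + 3/10 → 14/25
merge 11/25 + 14/25 → 1
L = 13/100 + 6/25 + 11/25 + 14/25 + 1 = 237/100 = 2.37 bits/symbol.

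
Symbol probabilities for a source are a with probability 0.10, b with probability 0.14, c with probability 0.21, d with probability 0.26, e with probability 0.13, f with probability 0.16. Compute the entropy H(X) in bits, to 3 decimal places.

H = −Σ pᵢ log₂ pᵢ.
−0.10·log₂(0.10) = 0.3322
−0.14·log₂(0.14) = 0.3971
−0.21·log₂(0.21) = 0.4728
−0.26·log₂(0.26) = 0.5053
−0.13·log₂(0.13) = 0.3826
−0.16·log₂(0.16) = 0.4230
Sum ≈ 2.5131 → 2.513 bits.

2.513 bits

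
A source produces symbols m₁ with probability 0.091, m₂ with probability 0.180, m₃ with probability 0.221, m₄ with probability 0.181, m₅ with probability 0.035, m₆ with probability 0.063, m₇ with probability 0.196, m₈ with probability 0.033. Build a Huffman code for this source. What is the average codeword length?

2.782 bits/symbol

Repeatedly combine the two least-probable nodes; the expected code length is the sum of the merged weights.
merge 33/1000 + 7/200 → 17/250
merge 63/1000 + 17/250 → 131/1000
merge 91/1000 + 131/1000 → 111/500
merge 9/50 + 181/1000 → 361/1000
merge 49/250 + 221/1000 → 417/1000
merge 111/500 + 361/1000 → 583/1000
merge 417/1000 + 583/1000 → 1
L = 17/250 + 131/1000 + 111/500 + 361/1000 + 417/1000 + 583/1000 + 1 = 1391/500 = 2.782 bits/symbol.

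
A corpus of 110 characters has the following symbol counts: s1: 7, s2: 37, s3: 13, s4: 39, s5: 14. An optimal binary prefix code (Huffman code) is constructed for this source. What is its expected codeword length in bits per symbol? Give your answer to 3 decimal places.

Probabilities are the counts divided by 110.
Repeatedly combine the two least-probable nodes; the expected code length is the sum of the merged weights.
merge 7/110 + 13/110 → 2/11
merge 7/55 + 2/11 → 17/55
merge 17/55 + 37/110 → 71/110
merge 39/110 + 71/110 → 1
L = 2/11 + 17/55 + 71/110 + 1 = 47/22 ≈ 2.136 bits/symbol.

2.136 bits/symbol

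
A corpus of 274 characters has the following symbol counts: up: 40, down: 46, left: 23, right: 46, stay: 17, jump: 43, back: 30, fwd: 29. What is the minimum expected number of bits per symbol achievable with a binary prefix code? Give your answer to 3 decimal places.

2.978 bits/symbol

Probabilities are the counts divided by 274.
Repeatedly combine the two least-probable nodes; the expected code length is the sum of the merged weights.
merge 17/274 + 23/274 → 20/137
merge 29/274 + 15/137 → 59/274
merge 20/137 + 20/137 → 40/137
merge 43/274 + 23/137 → 89/274
merge 23/137 + 59/274 → 105/274
merge 40/137 + 89/274 → 169/274
merge 105/274 + 169/274 → 1
L = 20/137 + 59/274 + 40/137 + 89/274 + 105/274 + 169/274 + 1 = 408/137 ≈ 2.978 bits/symbol.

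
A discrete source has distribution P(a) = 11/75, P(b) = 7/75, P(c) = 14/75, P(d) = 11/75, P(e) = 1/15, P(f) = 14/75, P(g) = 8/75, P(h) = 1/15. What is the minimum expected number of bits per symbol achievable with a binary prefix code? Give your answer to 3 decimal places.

2.947 bits/symbol

Repeatedly combine the two least-probable nodes; the expected code length is the sum of the merged weights.
merge 1/15 + 1/15 → 2/15
merge 7/75 + 8/75 → 1/5
merge 2/15 + 11/75 → 7/25
merge 11/75 + 14/75 → 1/3
merge 14/75 + 1/5 → 29/75
merge 7/25 + 1/3 → 46/75
merge 29/75 + 46/75 → 1
L = 2/15 + 1/5 + 7/25 + 1/3 + 29/75 + 46/75 + 1 = 221/75 ≈ 2.947 bits/symbol.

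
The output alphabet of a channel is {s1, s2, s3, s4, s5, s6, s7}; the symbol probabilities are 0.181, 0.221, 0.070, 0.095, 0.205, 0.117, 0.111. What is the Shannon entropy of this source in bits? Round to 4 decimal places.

2.7017 bits

H = −Σ pᵢ log₂ pᵢ.
−0.181·log₂(0.181) = 0.4463
−0.221·log₂(0.221) = 0.4813
−0.070·log₂(0.070) = 0.2686
−0.095·log₂(0.095) = 0.3226
−0.205·log₂(0.205) = 0.4687
−0.117·log₂(0.117) = 0.3622
−0.111·log₂(0.111) = 0.3520
Sum ≈ 2.7017 → 2.7017 bits.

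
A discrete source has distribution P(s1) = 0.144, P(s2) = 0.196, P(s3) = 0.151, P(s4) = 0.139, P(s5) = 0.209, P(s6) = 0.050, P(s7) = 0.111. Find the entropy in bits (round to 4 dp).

2.7111 bits

H = −Σ pᵢ log₂ pᵢ.
−0.144·log₂(0.144) = 0.4026
−0.196·log₂(0.196) = 0.4608
−0.151·log₂(0.151) = 0.4118
−0.139·log₂(0.139) = 0.3957
−0.209·log₂(0.209) = 0.4720
−0.050·log₂(0.050) = 0.2161
−0.111·log₂(0.111) = 0.3520
Sum ≈ 2.7111 → 2.7111 bits.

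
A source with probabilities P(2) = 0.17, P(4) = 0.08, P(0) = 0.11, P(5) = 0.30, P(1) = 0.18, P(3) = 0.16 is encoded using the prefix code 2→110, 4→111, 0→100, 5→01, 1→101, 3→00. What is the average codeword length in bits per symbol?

L̄ = Σ pᵢ·ℓᵢ = 0.17·3 + 0.08·3 + 0.11·3 + 0.30·2 + 0.18·3 + 0.16·2 = 2.54 bits/symbol.

2.54 bits/symbol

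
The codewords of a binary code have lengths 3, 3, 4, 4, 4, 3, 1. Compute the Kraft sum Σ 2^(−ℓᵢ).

1.0625

With common denominator 2^4 = 16: Σ 2^(−ℓᵢ) = 2/16 + 2/16 + 1/16 + 1/16 + 1/16 + 2/16 + 8/16 = 17/16 = 1.0625.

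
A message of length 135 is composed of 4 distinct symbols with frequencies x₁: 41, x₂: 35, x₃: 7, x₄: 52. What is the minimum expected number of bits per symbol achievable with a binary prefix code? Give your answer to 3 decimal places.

1.926 bits/symbol

Probabilities are the counts divided by 135.
Repeatedly combine the two least-probable nodes; the expected code length is the sum of the merged weights.
merge 7/135 + 7/27 → 14/45
merge 41/135 + 14/45 → 83/135
merge 52/135 + 83/135 → 1
L = 14/45 + 83/135 + 1 = 52/27 ≈ 1.926 bits/symbol.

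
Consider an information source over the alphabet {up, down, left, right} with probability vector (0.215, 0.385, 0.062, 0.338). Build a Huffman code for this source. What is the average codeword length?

1.892 bits/symbol

Repeatedly combine the two least-probable nodes; the expected code length is the sum of the merged weights.
merge 31/500 + 43/200 → 277/1000
merge 277/1000 + 169/500 → 123/200
merge 77/200 + 123/200 → 1
L = 277/1000 + 123/200 + 1 = 473/250 = 1.892 bits/symbol.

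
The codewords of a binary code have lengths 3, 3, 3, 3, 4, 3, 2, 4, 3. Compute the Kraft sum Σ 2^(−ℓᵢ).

1.125

With common denominator 2^4 = 16: Σ 2^(−ℓᵢ) = 2/16 + 2/16 + 2/16 + 2/16 + 1/16 + 2/16 + 4/16 + 1/16 + 2/16 = 18/16 = 1.125.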